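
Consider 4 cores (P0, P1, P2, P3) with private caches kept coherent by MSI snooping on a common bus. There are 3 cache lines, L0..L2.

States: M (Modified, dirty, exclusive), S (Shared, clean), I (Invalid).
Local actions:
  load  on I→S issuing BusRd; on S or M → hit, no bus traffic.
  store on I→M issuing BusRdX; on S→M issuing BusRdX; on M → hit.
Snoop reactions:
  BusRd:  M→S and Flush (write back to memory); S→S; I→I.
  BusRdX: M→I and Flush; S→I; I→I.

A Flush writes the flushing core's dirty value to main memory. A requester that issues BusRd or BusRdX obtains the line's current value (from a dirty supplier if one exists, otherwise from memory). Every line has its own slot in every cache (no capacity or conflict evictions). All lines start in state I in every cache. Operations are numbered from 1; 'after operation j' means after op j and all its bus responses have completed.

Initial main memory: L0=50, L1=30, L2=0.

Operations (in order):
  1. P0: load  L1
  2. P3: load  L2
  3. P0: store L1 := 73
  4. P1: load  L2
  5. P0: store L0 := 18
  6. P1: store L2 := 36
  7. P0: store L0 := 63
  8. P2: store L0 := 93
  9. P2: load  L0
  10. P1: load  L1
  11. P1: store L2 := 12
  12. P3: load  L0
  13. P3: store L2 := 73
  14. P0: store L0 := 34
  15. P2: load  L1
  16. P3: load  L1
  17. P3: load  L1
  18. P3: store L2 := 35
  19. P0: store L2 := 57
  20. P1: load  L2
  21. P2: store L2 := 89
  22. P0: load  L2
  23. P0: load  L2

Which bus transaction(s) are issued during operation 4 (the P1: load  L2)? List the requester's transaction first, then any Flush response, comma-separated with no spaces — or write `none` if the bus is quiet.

  op1 P0: load  L1 → S/I/I/I on L1; bus BusRd; mem=30
  op2 P3: load  L2 → I/I/I/S on L2; bus BusRd; mem=0
  op3 P0: store L1 := 73 → M/I/I/I on L1; bus BusRdX; mem=30
  op4 P1: load  L2 → I/S/I/S on L2; bus BusRd; mem=0
  op5 P0: store L0 := 18 → M/I/I/I on L0; bus BusRdX; mem=50
  op6 P1: store L2 := 36 → I/M/I/I on L2; bus BusRdX; mem=0
  op7 P0: store L0 := 63 → M/I/I/I on L0; bus (none); mem=50
  op8 P2: store L0 := 93 → I/I/M/I on L0; bus BusRdX Flush; mem=63
  op9 P2: load  L0 → I/I/M/I on L0; bus (none); mem=63
  op10 P1: load  L1 → S/S/I/I on L1; bus BusRd Flush; mem=73
  op11 P1: store L2 := 12 → I/M/I/I on L2; bus (none); mem=0
  op12 P3: load  L0 → I/I/S/S on L0; bus BusRd Flush; mem=93
  op13 P3: store L2 := 73 → I/I/I/M on L2; bus BusRdX Flush; mem=12
  op14 P0: store L0 := 34 → M/I/I/I on L0; bus BusRdX; mem=93
  op15 P2: load  L1 → S/S/S/I on L1; bus BusRd; mem=73
  op16 P3: load  L1 → S/S/S/S on L1; bus BusRd; mem=73
  op17 P3: load  L1 → S/S/S/S on L1; bus (none); mem=73
  op18 P3: store L2 := 35 → I/I/I/M on L2; bus (none); mem=12
  op19 P0: store L2 := 57 → M/I/I/I on L2; bus BusRdX Flush; mem=35
  op20 P1: load  L2 → S/S/I/I on L2; bus BusRd Flush; mem=57
  op21 P2: store L2 := 89 → I/I/M/I on L2; bus BusRdX; mem=57
  op22 P0: load  L2 → S/I/S/I on L2; bus BusRd Flush; mem=89
  op23 P0: load  L2 → S/I/S/I on L2; bus (none); mem=89

bus = BusRd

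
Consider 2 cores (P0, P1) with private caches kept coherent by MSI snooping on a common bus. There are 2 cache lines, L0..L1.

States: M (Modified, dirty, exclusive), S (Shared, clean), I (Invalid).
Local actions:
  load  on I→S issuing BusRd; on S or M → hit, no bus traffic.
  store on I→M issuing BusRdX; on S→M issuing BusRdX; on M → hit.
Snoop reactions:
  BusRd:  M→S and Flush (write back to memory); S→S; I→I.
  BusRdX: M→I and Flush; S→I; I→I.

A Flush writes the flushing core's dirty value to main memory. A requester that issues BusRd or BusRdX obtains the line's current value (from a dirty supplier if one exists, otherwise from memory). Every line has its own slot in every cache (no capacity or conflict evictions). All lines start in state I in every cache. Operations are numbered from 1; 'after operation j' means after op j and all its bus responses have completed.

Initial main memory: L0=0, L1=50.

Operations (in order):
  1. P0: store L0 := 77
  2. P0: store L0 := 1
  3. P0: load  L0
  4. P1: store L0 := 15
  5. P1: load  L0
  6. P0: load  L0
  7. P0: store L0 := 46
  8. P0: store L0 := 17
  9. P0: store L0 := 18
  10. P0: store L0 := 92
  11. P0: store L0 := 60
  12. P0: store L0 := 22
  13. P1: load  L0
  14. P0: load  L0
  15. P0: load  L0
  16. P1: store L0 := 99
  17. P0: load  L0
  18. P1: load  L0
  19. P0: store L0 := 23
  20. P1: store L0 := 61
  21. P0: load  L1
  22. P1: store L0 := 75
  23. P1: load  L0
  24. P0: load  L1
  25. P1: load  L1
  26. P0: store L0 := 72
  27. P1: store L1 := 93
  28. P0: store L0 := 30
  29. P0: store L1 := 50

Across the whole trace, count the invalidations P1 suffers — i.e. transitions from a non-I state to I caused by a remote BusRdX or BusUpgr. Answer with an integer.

[1] P0: store L0 := 77 | P0:M(77), P1:I | bus: BusRdX
[2] P0: store L0 := 1 | P0:M(1), P1:I | bus: none
[3] P0: load  L0 | P0:M(1), P1:I | bus: none
[4] P1: store L0 := 15 | P0:I, P1:M(15) | bus: BusRdX,Flush
[5] P1: load  L0 | P0:I, P1:M(15) | bus: none
[6] P0: load  L0 | P0:S(15), P1:S(15) | bus: BusRd,Flush
[7] P0: store L0 := 46 | P0:M(46), P1:I | bus: BusRdX
[8] P0: store L0 := 17 | P0:M(17), P1:I | bus: none
[9] P0: store L0 := 18 | P0:M(18), P1:I | bus: none
[10] P0: store L0 := 92 | P0:M(92), P1:I | bus: none
[11] P0: store L0 := 60 | P0:M(60), P1:I | bus: none
[12] P0: store L0 := 22 | P0:M(22), P1:I | bus: none
[13] P1: load  L0 | P0:S(22), P1:S(22) | bus: BusRd,Flush
[14] P0: load  L0 | P0:S(22), P1:S(22) | bus: none
[15] P0: load  L0 | P0:S(22), P1:S(22) | bus: none
[16] P1: store L0 := 99 | P0:I, P1:M(99) | bus: BusRdX
[17] P0: load  L0 | P0:S(99), P1:S(99) | bus: BusRd,Flush
[18] P1: load  L0 | P0:S(99), P1:S(99) | bus: none
[19] P0: store L0 := 23 | P0:M(23), P1:I | bus: BusRdX
[20] P1: store L0 := 61 | P0:I, P1:M(61) | bus: BusRdX,Flush
[21] P0: load  L1 | P0:S(50), P1:I | bus: BusRd
[22] P1: store L0 := 75 | P0:I, P1:M(75) | bus: none
[23] P1: load  L0 | P0:I, P1:M(75) | bus: none
[24] P0: load  L1 | P0:S(50), P1:I | bus: none
[25] P1: load  L1 | P0:S(50), P1:S(50) | bus: BusRd
[26] P0: store L0 := 72 | P0:M(72), P1:I | bus: BusRdX,Flush
[27] P1: store L1 := 93 | P0:I, P1:M(93) | bus: BusRdX
[28] P0: store L0 := 30 | P0:M(30), P1:I | bus: none
[29] P0: store L1 := 50 | P0:M(50), P1:I | bus: BusRdX,Flush

invalidations = 4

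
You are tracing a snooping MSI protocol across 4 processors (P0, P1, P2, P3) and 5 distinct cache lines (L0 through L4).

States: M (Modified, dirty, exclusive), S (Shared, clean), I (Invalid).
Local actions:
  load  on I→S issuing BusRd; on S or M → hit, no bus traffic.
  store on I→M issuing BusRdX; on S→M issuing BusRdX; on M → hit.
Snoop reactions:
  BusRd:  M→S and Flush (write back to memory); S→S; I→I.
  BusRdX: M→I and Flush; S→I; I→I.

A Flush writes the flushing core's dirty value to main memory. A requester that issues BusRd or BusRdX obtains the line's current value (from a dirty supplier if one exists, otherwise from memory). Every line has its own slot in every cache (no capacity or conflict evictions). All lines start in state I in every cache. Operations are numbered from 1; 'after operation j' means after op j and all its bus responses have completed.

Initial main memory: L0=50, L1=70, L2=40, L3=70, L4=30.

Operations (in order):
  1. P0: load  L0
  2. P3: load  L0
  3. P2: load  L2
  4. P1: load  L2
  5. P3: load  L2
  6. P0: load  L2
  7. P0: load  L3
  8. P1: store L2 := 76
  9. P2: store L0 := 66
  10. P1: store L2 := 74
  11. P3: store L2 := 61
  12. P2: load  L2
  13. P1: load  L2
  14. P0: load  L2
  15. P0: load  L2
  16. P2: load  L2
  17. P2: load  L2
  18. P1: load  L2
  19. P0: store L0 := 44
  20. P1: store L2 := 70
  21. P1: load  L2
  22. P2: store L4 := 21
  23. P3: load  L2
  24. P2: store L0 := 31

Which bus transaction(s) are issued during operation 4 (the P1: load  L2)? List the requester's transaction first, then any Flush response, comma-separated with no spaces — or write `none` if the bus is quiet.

bus = BusRd

  op1 P0: load  L0 → S/I/I/I on L0; bus BusRd; mem=50
  op2 P3: load  L0 → S/I/I/S on L0; bus BusRd; mem=50
  op3 P2: load  L2 → I/I/S/I on L2; bus BusRd; mem=40
  op4 P1: load  L2 → I/S/S/I on L2; bus BusRd; mem=40
  op5 P3: load  L2 → I/S/S/S on L2; bus BusRd; mem=40
  op6 P0: load  L2 → S/S/S/S on L2; bus BusRd; mem=40
  op7 P0: load  L3 → S/I/I/I on L3; bus BusRd; mem=70
  op8 P1: store L2 := 76 → I/M/I/I on L2; bus BusRdX; mem=40
  op9 P2: store L0 := 66 → I/I/M/I on L0; bus BusRdX; mem=50
  op10 P1: store L2 := 74 → I/M/I/I on L2; bus (none); mem=40
  op11 P3: store L2 := 61 → I/I/I/M on L2; bus BusRdX Flush; mem=74
  op12 P2: load  L2 → I/I/S/S on L2; bus BusRd Flush; mem=61
  op13 P1: load  L2 → I/S/S/S on L2; bus BusRd; mem=61
  op14 P0: load  L2 → S/S/S/S on L2; bus BusRd; mem=61
  op15 P0: load  L2 → S/S/S/S on L2; bus (none); mem=61
  op16 P2: load  L2 → S/S/S/S on L2; bus (none); mem=61
  op17 P2: load  L2 → S/S/S/S on L2; bus (none); mem=61
  op18 P1: load  L2 → S/S/S/S on L2; bus (none); mem=61
  op19 P0: store L0 := 44 → M/I/I/I on L0; bus BusRdX Flush; mem=66
  op20 P1: store L2 := 70 → I/M/I/I on L2; bus BusRdX; mem=61
  op21 P1: load  L2 → I/M/I/I on L2; bus (none); mem=61
  op22 P2: store L4 := 21 → I/I/M/I on L4; bus BusRdX; mem=30
  op23 P3: load  L2 → I/S/I/S on L2; bus BusRd Flush; mem=70
  op24 P2: store L0 := 31 → I/I/M/I on L0; bus BusRdX Flush; mem=44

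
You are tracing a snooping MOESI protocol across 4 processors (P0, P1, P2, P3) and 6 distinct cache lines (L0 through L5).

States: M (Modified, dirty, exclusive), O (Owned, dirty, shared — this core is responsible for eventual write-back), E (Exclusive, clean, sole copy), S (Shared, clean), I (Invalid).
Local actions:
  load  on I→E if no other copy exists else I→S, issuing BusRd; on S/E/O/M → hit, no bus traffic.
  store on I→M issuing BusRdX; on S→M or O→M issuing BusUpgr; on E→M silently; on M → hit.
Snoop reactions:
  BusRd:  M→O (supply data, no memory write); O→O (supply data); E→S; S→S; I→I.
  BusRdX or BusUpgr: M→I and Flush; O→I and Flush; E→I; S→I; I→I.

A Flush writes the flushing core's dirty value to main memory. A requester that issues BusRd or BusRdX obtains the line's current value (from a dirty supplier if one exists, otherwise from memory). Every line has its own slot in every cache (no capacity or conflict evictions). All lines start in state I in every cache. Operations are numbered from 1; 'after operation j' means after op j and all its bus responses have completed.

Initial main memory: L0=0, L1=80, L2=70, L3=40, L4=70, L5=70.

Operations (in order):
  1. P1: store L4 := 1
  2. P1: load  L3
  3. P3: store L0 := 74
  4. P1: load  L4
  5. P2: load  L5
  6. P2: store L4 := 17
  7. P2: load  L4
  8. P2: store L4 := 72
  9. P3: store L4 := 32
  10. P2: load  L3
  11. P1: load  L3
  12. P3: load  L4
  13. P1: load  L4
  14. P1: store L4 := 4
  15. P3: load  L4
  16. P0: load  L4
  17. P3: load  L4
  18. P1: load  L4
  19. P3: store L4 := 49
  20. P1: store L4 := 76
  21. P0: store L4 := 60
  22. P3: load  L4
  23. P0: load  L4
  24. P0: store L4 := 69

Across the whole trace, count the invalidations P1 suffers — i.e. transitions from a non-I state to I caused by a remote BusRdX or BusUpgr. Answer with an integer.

[1] P1: store L4 := 1 | P0:I, P1:M(1), P2:I, P3:I | bus: BusRdX
[2] P1: load  L3 | P0:I, P1:E(40), P2:I, P3:I | bus: BusRd
[3] P3: store L0 := 74 | P0:I, P1:I, P2:I, P3:M(74) | bus: BusRdX
[4] P1: load  L4 | P0:I, P1:M(1), P2:I, P3:I | bus: none
[5] P2: load  L5 | P0:I, P1:I, P2:E(70), P3:I | bus: BusRd
[6] P2: store L4 := 17 | P0:I, P1:I, P2:M(17), P3:I | bus: BusRdX,Flush
[7] P2: load  L4 | P0:I, P1:I, P2:M(17), P3:I | bus: none
[8] P2: store L4 := 72 | P0:I, P1:I, P2:M(72), P3:I | bus: none
[9] P3: store L4 := 32 | P0:I, P1:I, P2:I, P3:M(32) | bus: BusRdX,Flush
[10] P2: load  L3 | P0:I, P1:S(40), P2:S(40), P3:I | bus: BusRd
[11] P1: load  L3 | P0:I, P1:S(40), P2:S(40), P3:I | bus: none
[12] P3: load  L4 | P0:I, P1:I, P2:I, P3:M(32) | bus: none
[13] P1: load  L4 | P0:I, P1:S(32), P2:I, P3:O(32) | bus: BusRd
[14] P1: store L4 := 4 | P0:I, P1:M(4), P2:I, P3:I | bus: BusUpgr,Flush
[15] P3: load  L4 | P0:I, P1:O(4), P2:I, P3:S(4) | bus: BusRd
[16] P0: load  L4 | P0:S(4), P1:O(4), P2:I, P3:S(4) | bus: BusRd
[17] P3: load  L4 | P0:S(4), P1:O(4), P2:I, P3:S(4) | bus: none
[18] P1: load  L4 | P0:S(4), P1:O(4), P2:I, P3:S(4) | bus: none
[19] P3: store L4 := 49 | P0:I, P1:I, P2:I, P3:M(49) | bus: BusUpgr,Flush
[20] P1: store L4 := 76 | P0:I, P1:M(76), P2:I, P3:I | bus: BusRdX,Flush
[21] P0: store L4 := 60 | P0:M(60), P1:I, P2:I, P3:I | bus: BusRdX,Flush
[22] P3: load  L4 | P0:O(60), P1:I, P2:I, P3:S(60) | bus: BusRd
[23] P0: load  L4 | P0:O(60), P1:I, P2:I, P3:S(60) | bus: none
[24] P0: store L4 := 69 | P0:M(69), P1:I, P2:I, P3:I | bus: BusUpgr

invalidations = 3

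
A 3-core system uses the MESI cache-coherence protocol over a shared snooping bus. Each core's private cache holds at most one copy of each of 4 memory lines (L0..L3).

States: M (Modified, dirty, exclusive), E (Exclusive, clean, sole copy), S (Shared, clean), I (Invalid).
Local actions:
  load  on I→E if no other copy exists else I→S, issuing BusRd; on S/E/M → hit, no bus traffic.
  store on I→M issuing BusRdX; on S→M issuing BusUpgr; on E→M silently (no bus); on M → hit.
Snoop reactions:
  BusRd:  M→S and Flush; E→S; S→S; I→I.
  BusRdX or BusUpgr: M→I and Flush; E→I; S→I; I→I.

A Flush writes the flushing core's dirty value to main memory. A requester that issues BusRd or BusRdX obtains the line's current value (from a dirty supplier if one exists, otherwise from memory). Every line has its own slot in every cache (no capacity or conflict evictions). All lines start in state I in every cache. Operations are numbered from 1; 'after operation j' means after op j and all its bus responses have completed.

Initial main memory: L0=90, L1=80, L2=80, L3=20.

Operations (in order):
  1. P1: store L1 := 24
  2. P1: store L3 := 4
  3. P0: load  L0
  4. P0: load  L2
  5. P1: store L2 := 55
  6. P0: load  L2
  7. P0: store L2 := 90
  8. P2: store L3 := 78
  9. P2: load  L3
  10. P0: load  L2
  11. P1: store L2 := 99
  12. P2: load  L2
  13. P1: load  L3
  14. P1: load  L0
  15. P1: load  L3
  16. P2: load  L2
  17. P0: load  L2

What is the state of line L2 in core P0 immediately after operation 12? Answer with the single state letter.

step 1: P1: store L1 := 24  ⟶  IMI  (L1)  txn=BusRdX  M[L1]=80
step 2: P1: store L3 := 4  ⟶  IMI  (L3)  txn=BusRdX  M[L3]=20
step 3: P0: load  L0  ⟶  EII  (L0)  txn=BusRd  M[L0]=90
step 4: P0: load  L2  ⟶  EII  (L2)  txn=BusRd  M[L2]=80
step 5: P1: store L2 := 55  ⟶  IMI  (L2)  txn=BusRdX  M[L2]=80
step 6: P0: load  L2  ⟶  SSI  (L2)  txn=BusRd+Flush  M[L2]=55
step 7: P0: store L2 := 90  ⟶  MII  (L2)  txn=BusUpgr  M[L2]=55
step 8: P2: store L3 := 78  ⟶  IIM  (L3)  txn=BusRdX+Flush  M[L3]=4
step 9: P2: load  L3  ⟶  IIM  (L3)  txn=∅  M[L3]=4
step 10: P0: load  L2  ⟶  MII  (L2)  txn=∅  M[L2]=55
step 11: P1: store L2 := 99  ⟶  IMI  (L2)  txn=BusRdX+Flush  M[L2]=90
step 12: P2: load  L2  ⟶  ISS  (L2)  txn=BusRd+Flush  M[L2]=99
step 13: P1: load  L3  ⟶  ISS  (L3)  txn=BusRd+Flush  M[L3]=78
step 14: P1: load  L0  ⟶  SSI  (L0)  txn=BusRd  M[L0]=90
step 15: P1: load  L3  ⟶  ISS  (L3)  txn=∅  M[L3]=78
step 16: P2: load  L2  ⟶  ISS  (L2)  txn=∅  M[L2]=99
step 17: P0: load  L2  ⟶  SSS  (L2)  txn=BusRd  M[L2]=99

state = I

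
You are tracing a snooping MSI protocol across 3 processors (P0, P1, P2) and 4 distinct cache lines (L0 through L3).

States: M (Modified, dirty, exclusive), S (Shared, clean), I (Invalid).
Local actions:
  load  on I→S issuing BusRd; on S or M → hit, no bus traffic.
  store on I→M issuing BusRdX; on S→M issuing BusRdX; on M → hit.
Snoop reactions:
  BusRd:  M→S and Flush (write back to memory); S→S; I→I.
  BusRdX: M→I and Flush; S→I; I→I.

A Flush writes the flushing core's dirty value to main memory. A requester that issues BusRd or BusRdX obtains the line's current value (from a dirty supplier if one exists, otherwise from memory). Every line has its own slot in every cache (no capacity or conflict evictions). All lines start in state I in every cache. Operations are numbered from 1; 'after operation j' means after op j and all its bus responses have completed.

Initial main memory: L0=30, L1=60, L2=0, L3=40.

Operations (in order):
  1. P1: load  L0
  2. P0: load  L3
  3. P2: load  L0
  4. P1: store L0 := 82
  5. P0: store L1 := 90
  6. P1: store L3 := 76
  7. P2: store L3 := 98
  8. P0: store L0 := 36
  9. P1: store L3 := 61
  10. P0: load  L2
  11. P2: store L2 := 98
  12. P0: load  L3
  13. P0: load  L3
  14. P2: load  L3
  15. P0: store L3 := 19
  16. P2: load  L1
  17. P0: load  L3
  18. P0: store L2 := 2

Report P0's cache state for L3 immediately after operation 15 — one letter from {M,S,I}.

state = M

[1] P1: load  L0 | P0:I, P1:S(30), P2:I | bus: BusRd
[2] P0: load  L3 | P0:S(40), P1:I, P2:I | bus: BusRd
[3] P2: load  L0 | P0:I, P1:S(30), P2:S(30) | bus: BusRd
[4] P1: store L0 := 82 | P0:I, P1:M(82), P2:I | bus: BusRdX
[5] P0: store L1 := 90 | P0:M(90), P1:I, P2:I | bus: BusRdX
[6] P1: store L3 := 76 | P0:I, P1:M(76), P2:I | bus: BusRdX
[7] P2: store L3 := 98 | P0:I, P1:I, P2:M(98) | bus: BusRdX,Flush
[8] P0: store L0 := 36 | P0:M(36), P1:I, P2:I | bus: BusRdX,Flush
[9] P1: store L3 := 61 | P0:I, P1:M(61), P2:I | bus: BusRdX,Flush
[10] P0: load  L2 | P0:S(0), P1:I, P2:I | bus: BusRd
[11] P2: store L2 := 98 | P0:I, P1:I, P2:M(98) | bus: BusRdX
[12] P0: load  L3 | P0:S(61), P1:S(61), P2:I | bus: BusRd,Flush
[13] P0: load  L3 | P0:S(61), P1:S(61), P2:I | bus: none
[14] P2: load  L3 | P0:S(61), P1:S(61), P2:S(61) | bus: BusRd
[15] P0: store L3 := 19 | P0:M(19), P1:I, P2:I | bus: BusRdX
[16] P2: load  L1 | P0:S(90), P1:I, P2:S(90) | bus: BusRd,Flush
[17] P0: load  L3 | P0:M(19), P1:I, P2:I | bus: none
[18] P0: store L2 := 2 | P0:M(2), P1:I, P2:I | bus: BusRdX,Flush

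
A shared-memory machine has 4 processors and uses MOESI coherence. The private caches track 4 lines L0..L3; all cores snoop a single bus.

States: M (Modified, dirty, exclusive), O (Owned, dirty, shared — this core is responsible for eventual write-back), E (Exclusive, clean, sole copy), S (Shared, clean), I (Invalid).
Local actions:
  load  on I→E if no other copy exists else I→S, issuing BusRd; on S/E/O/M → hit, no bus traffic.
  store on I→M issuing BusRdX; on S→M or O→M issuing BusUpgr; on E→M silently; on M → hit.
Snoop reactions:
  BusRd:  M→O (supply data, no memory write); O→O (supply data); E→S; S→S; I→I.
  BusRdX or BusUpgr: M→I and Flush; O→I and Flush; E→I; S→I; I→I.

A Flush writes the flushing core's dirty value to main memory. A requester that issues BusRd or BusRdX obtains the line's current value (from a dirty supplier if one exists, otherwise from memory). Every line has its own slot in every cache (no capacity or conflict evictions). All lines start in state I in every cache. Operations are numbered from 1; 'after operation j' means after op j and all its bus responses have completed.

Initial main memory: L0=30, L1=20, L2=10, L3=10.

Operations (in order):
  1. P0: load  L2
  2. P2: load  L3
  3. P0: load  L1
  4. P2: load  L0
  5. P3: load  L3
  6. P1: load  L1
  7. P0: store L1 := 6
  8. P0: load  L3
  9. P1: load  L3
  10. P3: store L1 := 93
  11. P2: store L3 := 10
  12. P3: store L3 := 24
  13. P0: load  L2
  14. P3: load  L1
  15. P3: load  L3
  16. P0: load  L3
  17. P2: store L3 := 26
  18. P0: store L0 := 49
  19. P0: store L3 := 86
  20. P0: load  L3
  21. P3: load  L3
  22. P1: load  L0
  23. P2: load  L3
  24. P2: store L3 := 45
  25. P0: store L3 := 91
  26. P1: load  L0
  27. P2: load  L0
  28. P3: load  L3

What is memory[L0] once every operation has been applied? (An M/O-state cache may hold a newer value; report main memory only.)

1. P0: load  L2  bus=[BusRd]  L2: P0=E P1=I P2=I P3=I  mem[L2]=10
2. P2: load  L3  bus=[BusRd]  L3: P0=I P1=I P2=E P3=I  mem[L3]=10
3. P0: load  L1  bus=[BusRd]  L1: P0=E P1=I P2=I P3=I  mem[L1]=20
4. P2: load  L0  bus=[BusRd]  L0: P0=I P1=I P2=E P3=I  mem[L0]=30
5. P3: load  L3  bus=[BusRd]  L3: P0=I P1=I P2=S P3=S  mem[L3]=10
6. P1: load  L1  bus=[BusRd]  L1: P0=S P1=S P2=I P3=I  mem[L1]=20
7. P0: store L1 := 6  bus=[BusUpgr]  L1: P0=M P1=I P2=I P3=I  mem[L1]=20
8. P0: load  L3  bus=[BusRd]  L3: P0=S P1=I P2=S P3=S  mem[L3]=10
9. P1: load  L3  bus=[BusRd]  L3: P0=S P1=S P2=S P3=S  mem[L3]=10
10. P3: store L1 := 93  bus=[BusRdX,Flush]  L1: P0=I P1=I P2=I P3=M  mem[L1]=6
11. P2: store L3 := 10  bus=[BusUpgr]  L3: P0=I P1=I P2=M P3=I  mem[L3]=10
12. P3: store L3 := 24  bus=[BusRdX,Flush]  L3: P0=I P1=I P2=I P3=M  mem[L3]=10
13. P0: load  L2  bus=[-]  L2: P0=E P1=I P2=I P3=I  mem[L2]=10
14. P3: load  L1  bus=[-]  L1: P0=I P1=I P2=I P3=M  mem[L1]=6
15. P3: load  L3  bus=[-]  L3: P0=I P1=I P2=I P3=M  mem[L3]=10
16. P0: load  L3  bus=[BusRd]  L3: P0=S P1=I P2=I P3=O  mem[L3]=10
17. P2: store L3 := 26  bus=[BusRdX,Flush]  L3: P0=I P1=I P2=M P3=I  mem[L3]=24
18. P0: store L0 := 49  bus=[BusRdX]  L0: P0=M P1=I P2=I P3=I  mem[L0]=30
19. P0: store L3 := 86  bus=[BusRdX,Flush]  L3: P0=M P1=I P2=I P3=I  mem[L3]=26
20. P0: load  L3  bus=[-]  L3: P0=M P1=I P2=I P3=I  mem[L3]=26
21. P3: load  L3  bus=[BusRd]  L3: P0=O P1=I P2=I P3=S  mem[L3]=26
22. P1: load  L0  bus=[BusRd]  L0: P0=O P1=S P2=I P3=I  mem[L0]=30
23. P2: load  L3  bus=[BusRd]  L3: P0=O P1=I P2=S P3=S  mem[L3]=26
24. P2: store L3 := 45  bus=[BusUpgr,Flush]  L3: P0=I P1=I P2=M P3=I  mem[L3]=86
25. P0: store L3 := 91  bus=[BusRdX,Flush]  L3: P0=M P1=I P2=I P3=I  mem[L3]=45
26. P1: load  L0  bus=[-]  L0: P0=O P1=S P2=I P3=I  mem[L0]=30
27. P2: load  L0  bus=[BusRd]  L0: P0=O P1=S P2=S P3=I  mem[L0]=30
28. P3: load  L3  bus=[BusRd]  L3: P0=O P1=I P2=I P3=S  mem[L3]=45

memory[L0] = 30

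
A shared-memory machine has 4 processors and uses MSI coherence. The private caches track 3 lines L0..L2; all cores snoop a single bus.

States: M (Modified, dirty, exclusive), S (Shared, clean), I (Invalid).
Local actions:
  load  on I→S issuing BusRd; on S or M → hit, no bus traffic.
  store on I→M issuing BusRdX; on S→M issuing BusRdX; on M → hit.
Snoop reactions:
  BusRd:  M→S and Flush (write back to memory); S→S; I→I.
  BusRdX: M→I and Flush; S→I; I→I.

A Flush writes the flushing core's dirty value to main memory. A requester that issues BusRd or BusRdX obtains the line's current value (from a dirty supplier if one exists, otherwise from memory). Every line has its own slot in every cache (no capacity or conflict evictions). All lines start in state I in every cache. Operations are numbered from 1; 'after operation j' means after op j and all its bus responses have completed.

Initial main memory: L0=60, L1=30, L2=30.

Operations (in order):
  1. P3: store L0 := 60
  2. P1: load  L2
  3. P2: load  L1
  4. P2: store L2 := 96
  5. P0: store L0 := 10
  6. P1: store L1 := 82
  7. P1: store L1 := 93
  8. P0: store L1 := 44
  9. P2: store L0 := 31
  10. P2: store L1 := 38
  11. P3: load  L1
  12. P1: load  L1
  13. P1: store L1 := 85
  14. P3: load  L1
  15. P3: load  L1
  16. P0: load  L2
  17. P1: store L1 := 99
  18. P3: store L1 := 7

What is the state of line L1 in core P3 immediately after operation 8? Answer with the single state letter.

state = I

step 1: P3: store L0 := 60  ⟶  IIIM  (L0)  txn=BusRdX  M[L0]=60
step 2: P1: load  L2  ⟶  ISII  (L2)  txn=BusRd  M[L2]=30
step 3: P2: load  L1  ⟶  IISI  (L1)  txn=BusRd  M[L1]=30
step 4: P2: store L2 := 96  ⟶  IIMI  (L2)  txn=BusRdX  M[L2]=30
step 5: P0: store L0 := 10  ⟶  MIII  (L0)  txn=BusRdX+Flush  M[L0]=60
step 6: P1: store L1 := 82  ⟶  IMII  (L1)  txn=BusRdX  M[L1]=30
step 7: P1: store L1 := 93  ⟶  IMII  (L1)  txn=∅  M[L1]=30
step 8: P0: store L1 := 44  ⟶  MIII  (L1)  txn=BusRdX+Flush  M[L1]=93
step 9: P2: store L0 := 31  ⟶  IIMI  (L0)  txn=BusRdX+Flush  M[L0]=10
step 10: P2: store L1 := 38  ⟶  IIMI  (L1)  txn=BusRdX+Flush  M[L1]=44
step 11: P3: load  L1  ⟶  IISS  (L1)  txn=BusRd+Flush  M[L1]=38
step 12: P1: load  L1  ⟶  ISSS  (L1)  txn=BusRd  M[L1]=38
step 13: P1: store L1 := 85  ⟶  IMII  (L1)  txn=BusRdX  M[L1]=38
step 14: P3: load  L1  ⟶  ISIS  (L1)  txn=BusRd+Flush  M[L1]=85
step 15: P3: load  L1  ⟶  ISIS  (L1)  txn=∅  M[L1]=85
step 16: P0: load  L2  ⟶  SISI  (L2)  txn=BusRd+Flush  M[L2]=96
step 17: P1: store L1 := 99  ⟶  IMII  (L1)  txn=BusRdX  M[L1]=85
step 18: P3: store L1 := 7  ⟶  IIIM  (L1)  txn=BusRdX+Flush  M[L1]=99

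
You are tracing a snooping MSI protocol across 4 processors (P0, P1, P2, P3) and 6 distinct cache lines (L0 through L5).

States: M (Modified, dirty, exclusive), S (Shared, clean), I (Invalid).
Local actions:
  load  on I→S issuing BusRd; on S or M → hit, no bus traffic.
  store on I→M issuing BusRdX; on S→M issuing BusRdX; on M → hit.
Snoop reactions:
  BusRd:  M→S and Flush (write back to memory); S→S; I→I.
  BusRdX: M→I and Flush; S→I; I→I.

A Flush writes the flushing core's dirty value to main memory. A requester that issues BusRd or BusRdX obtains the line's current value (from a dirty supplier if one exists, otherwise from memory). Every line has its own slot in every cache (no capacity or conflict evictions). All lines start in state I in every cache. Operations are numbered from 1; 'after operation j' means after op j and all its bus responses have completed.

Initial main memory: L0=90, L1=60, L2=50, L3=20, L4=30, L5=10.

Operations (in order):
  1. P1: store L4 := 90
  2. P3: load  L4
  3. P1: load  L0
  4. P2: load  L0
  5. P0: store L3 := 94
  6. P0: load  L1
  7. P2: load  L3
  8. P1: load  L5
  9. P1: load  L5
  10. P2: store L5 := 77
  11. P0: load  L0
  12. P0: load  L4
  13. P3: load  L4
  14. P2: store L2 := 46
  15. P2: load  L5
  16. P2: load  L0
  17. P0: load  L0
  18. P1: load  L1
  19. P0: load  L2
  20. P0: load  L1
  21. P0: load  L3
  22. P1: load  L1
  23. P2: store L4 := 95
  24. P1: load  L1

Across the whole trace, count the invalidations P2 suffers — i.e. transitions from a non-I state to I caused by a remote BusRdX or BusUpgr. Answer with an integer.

1. P1: store L4 := 90  bus=[BusRdX]  L4: P0=I P1=M P2=I P3=I  mem[L4]=30
2. P3: load  L4  bus=[BusRd,Flush]  L4: P0=I P1=S P2=I P3=S  mem[L4]=90
3. P1: load  L0  bus=[BusRd]  L0: P0=I P1=S P2=I P3=I  mem[L0]=90
4. P2: load  L0  bus=[BusRd]  L0: P0=I P1=S P2=S P3=I  mem[L0]=90
5. P0: store L3 := 94  bus=[BusRdX]  L3: P0=M P1=I P2=I P3=I  mem[L3]=20
6. P0: load  L1  bus=[BusRd]  L1: P0=S P1=I P2=I P3=I  mem[L1]=60
7. P2: load  L3  bus=[BusRd,Flush]  L3: P0=S P1=I P2=S P3=I  mem[L3]=94
8. P1: load  L5  bus=[BusRd]  L5: P0=I P1=S P2=I P3=I  mem[L5]=10
9. P1: load  L5  bus=[-]  L5: P0=I P1=S P2=I P3=I  mem[L5]=10
10. P2: store L5 := 77  bus=[BusRdX]  L5: P0=I P1=I P2=M P3=I  mem[L5]=10
11. P0: load  L0  bus=[BusRd]  L0: P0=S P1=S P2=S P3=I  mem[L0]=90
12. P0: load  L4  bus=[BusRd]  L4: P0=S P1=S P2=I P3=S  mem[L4]=90
13. P3: load  L4  bus=[-]  L4: P0=S P1=S P2=I P3=S  mem[L4]=90
14. P2: store L2 := 46  bus=[BusRdX]  L2: P0=I P1=I P2=M P3=I  mem[L2]=50
15. P2: load  L5  bus=[-]  L5: P0=I P1=I P2=M P3=I  mem[L5]=10
16. P2: load  L0  bus=[-]  L0: P0=S P1=S P2=S P3=I  mem[L0]=90
17. P0: load  L0  bus=[-]  L0: P0=S P1=S P2=S P3=I  mem[L0]=90
18. P1: load  L1  bus=[BusRd]  L1: P0=S P1=S P2=I P3=I  mem[L1]=60
19. P0: load  L2  bus=[BusRd,Flush]  L2: P0=S P1=I P2=S P3=I  mem[L2]=46
20. P0: load  L1  bus=[-]  L1: P0=S P1=S P2=I P3=I  mem[L1]=60
21. P0: load  L3  bus=[-]  L3: P0=S P1=I P2=S P3=I  mem[L3]=94
22. P1: load  L1  bus=[-]  L1: P0=S P1=S P2=I P3=I  mem[L1]=60
23. P2: store L4 := 95  bus=[BusRdX]  L4: P0=I P1=I P2=M P3=I  mem[L4]=90
24. P1: load  L1  bus=[-]  L1: P0=S P1=S P2=I P3=I  mem[L1]=60

invalidations = 0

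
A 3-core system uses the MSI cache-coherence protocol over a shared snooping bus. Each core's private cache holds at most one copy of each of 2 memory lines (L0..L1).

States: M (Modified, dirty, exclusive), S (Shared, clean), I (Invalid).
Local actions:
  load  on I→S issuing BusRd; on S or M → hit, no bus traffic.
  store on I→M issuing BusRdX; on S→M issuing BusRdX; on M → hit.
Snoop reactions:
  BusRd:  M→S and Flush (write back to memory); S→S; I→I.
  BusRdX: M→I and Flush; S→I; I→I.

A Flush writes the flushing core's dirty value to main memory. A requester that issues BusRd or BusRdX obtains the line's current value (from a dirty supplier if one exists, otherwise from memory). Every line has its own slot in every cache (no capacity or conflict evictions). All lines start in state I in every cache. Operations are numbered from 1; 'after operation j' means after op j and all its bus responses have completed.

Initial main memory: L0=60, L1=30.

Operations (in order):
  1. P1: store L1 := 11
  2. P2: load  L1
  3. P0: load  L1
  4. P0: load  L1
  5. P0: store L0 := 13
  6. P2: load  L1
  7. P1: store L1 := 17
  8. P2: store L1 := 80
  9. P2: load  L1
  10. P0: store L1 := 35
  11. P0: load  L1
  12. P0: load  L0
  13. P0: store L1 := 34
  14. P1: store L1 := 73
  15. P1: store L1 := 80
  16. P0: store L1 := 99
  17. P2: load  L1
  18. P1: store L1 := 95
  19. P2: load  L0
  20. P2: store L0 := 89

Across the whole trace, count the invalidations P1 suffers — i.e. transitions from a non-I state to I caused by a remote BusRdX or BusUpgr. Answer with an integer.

invalidations = 2

  op1 P1: store L1 := 11 → I/M/I on L1; bus BusRdX; mem=30
  op2 P2: load  L1 → I/S/S on L1; bus BusRd Flush; mem=11
  op3 P0: load  L1 → S/S/S on L1; bus BusRd; mem=11
  op4 P0: load  L1 → S/S/S on L1; bus (none); mem=11
  op5 P0: store L0 := 13 → M/I/I on L0; bus BusRdX; mem=60
  op6 P2: load  L1 → S/S/S on L1; bus (none); mem=11
  op7 P1: store L1 := 17 → I/M/I on L1; bus BusRdX; mem=11
  op8 P2: store L1 := 80 → I/I/M on L1; bus BusRdX Flush; mem=17
  op9 P2: load  L1 → I/I/M on L1; bus (none); mem=17
  op10 P0: store L1 := 35 → M/I/I on L1; bus BusRdX Flush; mem=80
  op11 P0: load  L1 → M/I/I on L1; bus (none); mem=80
  op12 P0: load  L0 → M/I/I on L0; bus (none); mem=60
  op13 P0: store L1 := 34 → M/I/I on L1; bus (none); mem=80
  op14 P1: store L1 := 73 → I/M/I on L1; bus BusRdX Flush; mem=34
  op15 P1: store L1 := 80 → I/M/I on L1; bus (none); mem=34
  op16 P0: store L1 := 99 → M/I/I on L1; bus BusRdX Flush; mem=80
  op17 P2: load  L1 → S/I/S on L1; bus BusRd Flush; mem=99
  op18 P1: store L1 := 95 → I/M/I on L1; bus BusRdX; mem=99
  op19 P2: load  L0 → S/I/S on L0; bus BusRd Flush; mem=13
  op20 P2: store L0 := 89 → I/I/M on L0; bus BusRdX; mem=13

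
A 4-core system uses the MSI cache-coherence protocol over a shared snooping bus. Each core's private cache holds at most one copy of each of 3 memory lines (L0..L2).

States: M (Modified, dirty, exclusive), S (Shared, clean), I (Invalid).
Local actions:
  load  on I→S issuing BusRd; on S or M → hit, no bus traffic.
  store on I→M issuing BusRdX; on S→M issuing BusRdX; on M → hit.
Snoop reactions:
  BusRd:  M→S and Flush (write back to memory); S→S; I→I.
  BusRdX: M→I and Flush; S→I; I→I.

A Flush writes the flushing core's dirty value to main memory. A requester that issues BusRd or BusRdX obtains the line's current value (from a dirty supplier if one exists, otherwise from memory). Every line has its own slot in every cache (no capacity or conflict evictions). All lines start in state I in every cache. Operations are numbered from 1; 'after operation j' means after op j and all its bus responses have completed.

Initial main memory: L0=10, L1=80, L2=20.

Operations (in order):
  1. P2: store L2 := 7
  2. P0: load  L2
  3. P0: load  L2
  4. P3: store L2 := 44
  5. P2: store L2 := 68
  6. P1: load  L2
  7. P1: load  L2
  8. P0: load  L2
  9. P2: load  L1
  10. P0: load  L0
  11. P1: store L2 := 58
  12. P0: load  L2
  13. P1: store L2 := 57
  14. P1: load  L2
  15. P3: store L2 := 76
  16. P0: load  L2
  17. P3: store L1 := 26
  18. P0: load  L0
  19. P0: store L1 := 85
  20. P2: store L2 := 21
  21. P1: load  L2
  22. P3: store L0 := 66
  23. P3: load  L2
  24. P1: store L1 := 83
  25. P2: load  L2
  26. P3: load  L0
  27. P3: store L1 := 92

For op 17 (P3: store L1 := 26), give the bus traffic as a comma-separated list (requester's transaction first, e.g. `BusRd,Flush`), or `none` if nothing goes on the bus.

bus = BusRdX

[1] P2: store L2 := 7 | P0:I, P1:I, P2:M(7), P3:I | bus: BusRdX
[2] P0: load  L2 | P0:S(7), P1:I, P2:S(7), P3:I | bus: BusRd,Flush
[3] P0: load  L2 | P0:S(7), P1:I, P2:S(7), P3:I | bus: none
[4] P3: store L2 := 44 | P0:I, P1:I, P2:I, P3:M(44) | bus: BusRdX
[5] P2: store L2 := 68 | P0:I, P1:I, P2:M(68), P3:I | bus: BusRdX,Flush
[6] P1: load  L2 | P0:I, P1:S(68), P2:S(68), P3:I | bus: BusRd,Flush
[7] P1: load  L2 | P0:I, P1:S(68), P2:S(68), P3:I | bus: none
[8] P0: load  L2 | P0:S(68), P1:S(68), P2:S(68), P3:I | bus: BusRd
[9] P2: load  L1 | P0:I, P1:I, P2:S(80), P3:I | bus: BusRd
[10] P0: load  L0 | P0:S(10), P1:I, P2:I, P3:I | bus: BusRd
[11] P1: store L2 := 58 | P0:I, P1:M(58), P2:I, P3:I | bus: BusRdX
[12] P0: load  L2 | P0:S(58), P1:S(58), P2:I, P3:I | bus: BusRd,Flush
[13] P1: store L2 := 57 | P0:I, P1:M(57), P2:I, P3:I | bus: BusRdX
[14] P1: load  L2 | P0:I, P1:M(57), P2:I, P3:I | bus: none
[15] P3: store L2 := 76 | P0:I, P1:I, P2:I, P3:M(76) | bus: BusRdX,Flush
[16] P0: load  L2 | P0:S(76), P1:I, P2:I, P3:S(76) | bus: BusRd,Flush
[17] P3: store L1 := 26 | P0:I, P1:I, P2:I, P3:M(26) | bus: BusRdX
[18] P0: load  L0 | P0:S(10), P1:I, P2:I, P3:I | bus: none
[19] P0: store L1 := 85 | P0:M(85), P1:I, P2:I, P3:I | bus: BusRdX,Flush
[20] P2: store L2 := 21 | P0:I, P1:I, P2:M(21), P3:I | bus: BusRdX
[21] P1: load  L2 | P0:I, P1:S(21), P2:S(21), P3:I | bus: BusRd,Flush
[22] P3: store L0 := 66 | P0:I, P1:I, P2:I, P3:M(66) | bus: BusRdX
[23] P3: load  L2 | P0:I, P1:S(21), P2:S(21), P3:S(21) | bus: BusRd
[24] P1: store L1 := 83 | P0:I, P1:M(83), P2:I, P3:I | bus: BusRdX,Flush
[25] P2: load  L2 | P0:I, P1:S(21), P2:S(21), P3:S(21) | bus: none
[26] P3: load  L0 | P0:I, P1:I, P2:I, P3:M(66) | bus: none
[27] P3: store L1 := 92 | P0:I, P1:I, P2:I, P3:M(92) | bus: BusRdX,Flush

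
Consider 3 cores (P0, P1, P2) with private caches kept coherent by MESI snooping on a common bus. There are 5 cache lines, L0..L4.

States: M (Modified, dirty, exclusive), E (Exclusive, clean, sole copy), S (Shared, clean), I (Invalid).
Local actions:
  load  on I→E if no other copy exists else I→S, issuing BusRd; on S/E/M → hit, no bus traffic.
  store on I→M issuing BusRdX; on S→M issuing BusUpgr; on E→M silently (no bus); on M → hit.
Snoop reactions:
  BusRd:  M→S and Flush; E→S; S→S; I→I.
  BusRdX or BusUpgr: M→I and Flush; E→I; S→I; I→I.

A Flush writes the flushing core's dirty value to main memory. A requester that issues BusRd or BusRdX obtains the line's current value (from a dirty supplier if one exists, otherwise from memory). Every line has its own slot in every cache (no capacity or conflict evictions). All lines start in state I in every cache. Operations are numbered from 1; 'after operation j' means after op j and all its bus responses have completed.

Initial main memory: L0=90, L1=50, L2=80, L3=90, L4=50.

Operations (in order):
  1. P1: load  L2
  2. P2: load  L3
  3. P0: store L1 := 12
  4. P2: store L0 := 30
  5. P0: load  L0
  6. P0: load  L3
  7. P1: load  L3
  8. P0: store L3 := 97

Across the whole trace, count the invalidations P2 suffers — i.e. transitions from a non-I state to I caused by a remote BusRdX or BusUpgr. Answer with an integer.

step 1: P1: load  L2  ⟶  IEI  (L2)  txn=BusRd  M[L2]=80
step 2: P2: load  L3  ⟶  IIE  (L3)  txn=BusRd  M[L3]=90
step 3: P0: store L1 := 12  ⟶  MII  (L1)  txn=BusRdX  M[L1]=50
step 4: P2: store L0 := 30  ⟶  IIM  (L0)  txn=BusRdX  M[L0]=90
step 5: P0: load  L0  ⟶  SIS  (L0)  txn=BusRd+Flush  M[L0]=30
step 6: P0: load  L3  ⟶  SIS  (L3)  txn=BusRd  M[L3]=90
step 7: P1: load  L3  ⟶  SSS  (L3)  txn=BusRd  M[L3]=90
step 8: P0: store L3 := 97  ⟶  MII  (L3)  txn=BusUpgr  M[L3]=90

invalidations = 1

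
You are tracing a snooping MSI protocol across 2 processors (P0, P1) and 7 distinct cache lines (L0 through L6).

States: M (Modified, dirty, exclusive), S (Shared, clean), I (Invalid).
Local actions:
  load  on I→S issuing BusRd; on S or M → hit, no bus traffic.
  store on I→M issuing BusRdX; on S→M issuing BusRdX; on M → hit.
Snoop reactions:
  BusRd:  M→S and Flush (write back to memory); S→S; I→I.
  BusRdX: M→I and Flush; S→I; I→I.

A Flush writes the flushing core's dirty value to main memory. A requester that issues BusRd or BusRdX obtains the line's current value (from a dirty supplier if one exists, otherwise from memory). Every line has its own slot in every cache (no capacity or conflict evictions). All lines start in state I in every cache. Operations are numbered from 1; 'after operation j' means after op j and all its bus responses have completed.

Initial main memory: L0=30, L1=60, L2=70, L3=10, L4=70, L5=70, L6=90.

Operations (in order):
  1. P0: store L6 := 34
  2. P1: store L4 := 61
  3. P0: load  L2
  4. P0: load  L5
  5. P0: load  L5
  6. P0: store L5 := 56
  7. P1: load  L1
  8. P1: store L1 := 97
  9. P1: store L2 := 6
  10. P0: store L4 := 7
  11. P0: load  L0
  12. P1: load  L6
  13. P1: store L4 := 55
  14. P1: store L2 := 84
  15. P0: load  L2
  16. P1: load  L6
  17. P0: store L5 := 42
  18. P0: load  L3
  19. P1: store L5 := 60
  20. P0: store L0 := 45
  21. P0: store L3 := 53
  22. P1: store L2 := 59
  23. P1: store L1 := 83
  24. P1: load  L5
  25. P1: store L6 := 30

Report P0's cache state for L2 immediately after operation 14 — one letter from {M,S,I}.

step 1: P0: store L6 := 34  ⟶  MI  (L6)  txn=BusRdX  M[L6]=90
step 2: P1: store L4 := 61  ⟶  IM  (L4)  txn=BusRdX  M[L4]=70
step 3: P0: load  L2  ⟶  SI  (L2)  txn=BusRd  M[L2]=70
step 4: P0: load  L5  ⟶  SI  (L5)  txn=BusRd  M[L5]=70
step 5: P0: load  L5  ⟶  SI  (L5)  txn=∅  M[L5]=70
step 6: P0: store L5 := 56  ⟶  MI  (L5)  txn=BusRdX  M[L5]=70
step 7: P1: load  L1  ⟶  IS  (L1)  txn=BusRd  M[L1]=60
step 8: P1: store L1 := 97  ⟶  IM  (L1)  txn=BusRdX  M[L1]=60
step 9: P1: store L2 := 6  ⟶  IM  (L2)  txn=BusRdX  M[L2]=70
step 10: P0: store L4 := 7  ⟶  MI  (L4)  txn=BusRdX+Flush  M[L4]=61
step 11: P0: load  L0  ⟶  SI  (L0)  txn=BusRd  M[L0]=30
step 12: P1: load  L6  ⟶  SS  (L6)  txn=BusRd+Flush  M[L6]=34
step 13: P1: store L4 := 55  ⟶  IM  (L4)  txn=BusRdX+Flush  M[L4]=7
step 14: P1: store L2 := 84  ⟶  IM  (L2)  txn=∅  M[L2]=70
step 15: P0: load  L2  ⟶  SS  (L2)  txn=BusRd+Flush  M[L2]=84
step 16: P1: load  L6  ⟶  SS  (L6)  txn=∅  M[L6]=34
step 17: P0: store L5 := 42  ⟶  MI  (L5)  txn=∅  M[L5]=70
step 18: P0: load  L3  ⟶  SI  (L3)  txn=BusRd  M[L3]=10
step 19: P1: store L5 := 60  ⟶  IM  (L5)  txn=BusRdX+Flush  M[L5]=42
step 20: P0: store L0 := 45  ⟶  MI  (L0)  txn=BusRdX  M[L0]=30
step 21: P0: store L3 := 53  ⟶  MI  (L3)  txn=BusRdX  M[L3]=10
step 22: P1: store L2 := 59  ⟶  IM  (L2)  txn=BusRdX  M[L2]=84
step 23: P1: store L1 := 83  ⟶  IM  (L1)  txn=∅  M[L1]=60
step 24: P1: load  L5  ⟶  IM  (L5)  txn=∅  M[L5]=42
step 25: P1: store L6 := 30  ⟶  IM  (L6)  txn=BusRdX  M[L6]=34

state = I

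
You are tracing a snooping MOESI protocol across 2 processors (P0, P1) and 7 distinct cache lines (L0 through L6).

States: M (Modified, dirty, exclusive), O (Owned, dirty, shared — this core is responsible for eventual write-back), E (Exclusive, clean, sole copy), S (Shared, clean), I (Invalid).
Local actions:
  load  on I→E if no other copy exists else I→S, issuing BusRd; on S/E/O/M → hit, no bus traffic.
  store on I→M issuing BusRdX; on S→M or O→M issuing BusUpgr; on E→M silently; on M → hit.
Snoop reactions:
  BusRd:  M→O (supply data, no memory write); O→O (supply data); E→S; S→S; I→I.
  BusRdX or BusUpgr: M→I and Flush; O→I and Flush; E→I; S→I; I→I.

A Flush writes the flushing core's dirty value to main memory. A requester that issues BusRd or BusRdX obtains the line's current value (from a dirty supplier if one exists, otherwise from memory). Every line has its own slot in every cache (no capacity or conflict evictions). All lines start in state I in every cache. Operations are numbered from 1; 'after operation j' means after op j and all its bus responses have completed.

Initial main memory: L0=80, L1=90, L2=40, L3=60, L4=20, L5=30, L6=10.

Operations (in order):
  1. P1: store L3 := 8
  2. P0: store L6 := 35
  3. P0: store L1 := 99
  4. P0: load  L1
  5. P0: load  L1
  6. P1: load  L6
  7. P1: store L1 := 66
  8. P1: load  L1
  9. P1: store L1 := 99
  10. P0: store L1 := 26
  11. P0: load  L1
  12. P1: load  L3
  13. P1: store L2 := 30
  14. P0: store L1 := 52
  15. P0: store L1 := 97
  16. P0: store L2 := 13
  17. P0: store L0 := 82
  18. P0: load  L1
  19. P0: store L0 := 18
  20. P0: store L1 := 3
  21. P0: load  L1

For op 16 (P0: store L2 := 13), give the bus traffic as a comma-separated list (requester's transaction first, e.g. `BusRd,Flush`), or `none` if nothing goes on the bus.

[1] P1: store L3 := 8 | P0:I, P1:M(8) | bus: BusRdX
[2] P0: store L6 := 35 | P0:M(35), P1:I | bus: BusRdX
[3] P0: store L1 := 99 | P0:M(99), P1:I | bus: BusRdX
[4] P0: load  L1 | P0:M(99), P1:I | bus: none
[5] P0: load  L1 | P0:M(99), P1:I | bus: none
[6] P1: load  L6 | P0:O(35), P1:S(35) | bus: BusRd
[7] P1: store L1 := 66 | P0:I, P1:M(66) | bus: BusRdX,Flush
[8] P1: load  L1 | P0:I, P1:M(66) | bus: none
[9] P1: store L1 := 99 | P0:I, P1:M(99) | bus: none
[10] P0: store L1 := 26 | P0:M(26), P1:I | bus: BusRdX,Flush
[11] P0: load  L1 | P0:M(26), P1:I | bus: none
[12] P1: load  L3 | P0:I, P1:M(8) | bus: none
[13] P1: store L2 := 30 | P0:I, P1:M(30) | bus: BusRdX
[14] P0: store L1 := 52 | P0:M(52), P1:I | bus: none
[15] P0: store L1 := 97 | P0:M(97), P1:I | bus: none
[16] P0: store L2 := 13 | P0:M(13), P1:I | bus: BusRdX,Flush
[17] P0: store L0 := 82 | P0:M(82), P1:I | bus: BusRdX
[18] P0: load  L1 | P0:M(97), P1:I | bus: none
[19] P0: store L0 := 18 | P0:M(18), P1:I | bus: none
[20] P0: store L1 := 3 | P0:M(3), P1:I | bus: none
[21] P0: load  L1 | P0:M(3), P1:I | bus: none

bus = BusRdX,Flush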